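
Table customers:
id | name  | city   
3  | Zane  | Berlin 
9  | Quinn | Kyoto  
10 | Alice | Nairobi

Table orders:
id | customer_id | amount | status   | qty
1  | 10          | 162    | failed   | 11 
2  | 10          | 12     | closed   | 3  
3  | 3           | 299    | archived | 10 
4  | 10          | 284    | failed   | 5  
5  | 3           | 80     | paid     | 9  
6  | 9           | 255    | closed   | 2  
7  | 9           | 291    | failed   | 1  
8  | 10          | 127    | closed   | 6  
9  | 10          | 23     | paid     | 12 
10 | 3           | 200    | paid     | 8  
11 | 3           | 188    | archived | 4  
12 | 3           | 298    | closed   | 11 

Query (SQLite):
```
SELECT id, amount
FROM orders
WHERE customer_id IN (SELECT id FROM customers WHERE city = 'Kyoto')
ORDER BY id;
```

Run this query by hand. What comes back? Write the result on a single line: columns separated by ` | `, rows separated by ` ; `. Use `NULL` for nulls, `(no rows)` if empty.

6 | 255 ; 7 | 291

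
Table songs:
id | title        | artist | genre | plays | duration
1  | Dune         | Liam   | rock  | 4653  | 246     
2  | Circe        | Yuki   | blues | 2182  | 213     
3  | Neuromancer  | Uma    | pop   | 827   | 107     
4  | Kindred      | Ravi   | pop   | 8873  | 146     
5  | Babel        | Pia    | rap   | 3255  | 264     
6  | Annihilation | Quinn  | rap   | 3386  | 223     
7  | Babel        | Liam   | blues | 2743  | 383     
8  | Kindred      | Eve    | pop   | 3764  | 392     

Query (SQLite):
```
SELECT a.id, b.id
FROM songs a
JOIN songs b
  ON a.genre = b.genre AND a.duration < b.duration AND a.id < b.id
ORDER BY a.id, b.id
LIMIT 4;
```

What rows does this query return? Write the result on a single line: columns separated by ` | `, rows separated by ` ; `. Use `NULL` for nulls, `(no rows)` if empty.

2 | 7 ; 3 | 4 ; 3 | 8 ; 4 | 8

Pairs (a,b) with same genre, a.duration < b.duration, a.id < b.id.
genre groups: blues:{2,7} pop:{3,4,8} rap:{5,6} rock:{1}
Ordered by (a.id, b.id); first 4.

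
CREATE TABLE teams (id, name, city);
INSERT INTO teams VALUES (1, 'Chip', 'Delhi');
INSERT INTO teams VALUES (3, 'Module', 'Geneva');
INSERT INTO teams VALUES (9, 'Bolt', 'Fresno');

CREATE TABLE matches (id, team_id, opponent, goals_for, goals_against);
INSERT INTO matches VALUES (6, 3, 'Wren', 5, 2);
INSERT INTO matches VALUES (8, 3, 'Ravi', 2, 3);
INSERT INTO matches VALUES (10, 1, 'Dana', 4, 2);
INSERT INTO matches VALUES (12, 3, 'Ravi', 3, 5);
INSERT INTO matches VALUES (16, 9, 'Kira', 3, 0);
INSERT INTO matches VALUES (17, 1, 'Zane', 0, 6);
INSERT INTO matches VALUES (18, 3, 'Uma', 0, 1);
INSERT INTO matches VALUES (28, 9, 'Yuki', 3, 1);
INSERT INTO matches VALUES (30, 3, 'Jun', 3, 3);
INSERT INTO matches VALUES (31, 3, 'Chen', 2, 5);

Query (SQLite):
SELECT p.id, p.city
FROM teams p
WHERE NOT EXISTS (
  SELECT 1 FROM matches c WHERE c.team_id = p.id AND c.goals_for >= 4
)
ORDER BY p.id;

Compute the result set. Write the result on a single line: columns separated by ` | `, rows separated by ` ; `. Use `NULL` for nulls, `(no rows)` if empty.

9 | Fresno

For each teams row, check whether any matches with matching team_id has goals_for >= 4.
Keep rows where that is false.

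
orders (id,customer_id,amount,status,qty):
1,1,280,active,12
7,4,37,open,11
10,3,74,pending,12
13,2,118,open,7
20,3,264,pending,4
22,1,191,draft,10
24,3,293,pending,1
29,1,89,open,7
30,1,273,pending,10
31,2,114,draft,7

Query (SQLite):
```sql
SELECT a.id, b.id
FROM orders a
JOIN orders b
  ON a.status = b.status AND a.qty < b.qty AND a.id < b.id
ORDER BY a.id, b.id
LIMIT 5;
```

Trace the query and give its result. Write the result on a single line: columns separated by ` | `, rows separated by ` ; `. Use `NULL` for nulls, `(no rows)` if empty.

20 | 30 ; 24 | 30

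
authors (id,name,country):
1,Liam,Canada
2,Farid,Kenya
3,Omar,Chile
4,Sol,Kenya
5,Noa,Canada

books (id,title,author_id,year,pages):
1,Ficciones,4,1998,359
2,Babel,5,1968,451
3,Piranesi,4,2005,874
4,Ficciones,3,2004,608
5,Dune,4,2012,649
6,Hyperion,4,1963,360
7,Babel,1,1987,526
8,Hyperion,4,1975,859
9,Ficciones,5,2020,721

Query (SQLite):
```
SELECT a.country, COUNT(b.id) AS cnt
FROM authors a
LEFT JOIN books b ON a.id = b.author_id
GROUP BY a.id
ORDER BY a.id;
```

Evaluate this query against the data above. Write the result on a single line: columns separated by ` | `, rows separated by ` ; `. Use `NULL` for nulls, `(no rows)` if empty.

Canada | 1 ; Kenya | 0 ; Chile | 1 ; Kenya | 5 ; Canada | 2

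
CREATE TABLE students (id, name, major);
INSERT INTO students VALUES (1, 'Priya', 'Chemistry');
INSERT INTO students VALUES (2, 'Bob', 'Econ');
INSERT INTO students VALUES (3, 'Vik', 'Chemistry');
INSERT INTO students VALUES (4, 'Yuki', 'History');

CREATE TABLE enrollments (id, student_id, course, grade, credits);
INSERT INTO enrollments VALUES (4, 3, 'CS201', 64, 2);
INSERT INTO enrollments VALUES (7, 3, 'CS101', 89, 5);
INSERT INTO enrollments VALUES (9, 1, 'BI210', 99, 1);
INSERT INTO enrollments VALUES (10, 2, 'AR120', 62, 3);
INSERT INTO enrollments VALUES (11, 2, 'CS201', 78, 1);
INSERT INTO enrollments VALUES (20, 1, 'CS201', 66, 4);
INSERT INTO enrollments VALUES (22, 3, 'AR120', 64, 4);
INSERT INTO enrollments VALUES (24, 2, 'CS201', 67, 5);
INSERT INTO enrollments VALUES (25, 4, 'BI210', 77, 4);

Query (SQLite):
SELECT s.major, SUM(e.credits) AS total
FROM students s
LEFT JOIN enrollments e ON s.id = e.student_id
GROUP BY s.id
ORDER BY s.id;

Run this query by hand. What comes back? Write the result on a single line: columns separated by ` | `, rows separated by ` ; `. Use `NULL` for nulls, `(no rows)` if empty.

LEFT JOIN keeps every students row; unmatched ones get NULL for enrollments columns.
Group by students.id and compute SUM(e.credits). SUM over an all-NULL group is NULL.
  1: ids {9, 20} → SUM(e.credits)=5
  2: ids {10, 11, 24} → SUM(e.credits)=9
  3: ids {4, 7, 22} → SUM(e.credits)=11
  4: ids {25} → SUM(e.credits)=4

Chemistry | 5 ; Econ | 9 ; Chemistry | 11 ; History | 4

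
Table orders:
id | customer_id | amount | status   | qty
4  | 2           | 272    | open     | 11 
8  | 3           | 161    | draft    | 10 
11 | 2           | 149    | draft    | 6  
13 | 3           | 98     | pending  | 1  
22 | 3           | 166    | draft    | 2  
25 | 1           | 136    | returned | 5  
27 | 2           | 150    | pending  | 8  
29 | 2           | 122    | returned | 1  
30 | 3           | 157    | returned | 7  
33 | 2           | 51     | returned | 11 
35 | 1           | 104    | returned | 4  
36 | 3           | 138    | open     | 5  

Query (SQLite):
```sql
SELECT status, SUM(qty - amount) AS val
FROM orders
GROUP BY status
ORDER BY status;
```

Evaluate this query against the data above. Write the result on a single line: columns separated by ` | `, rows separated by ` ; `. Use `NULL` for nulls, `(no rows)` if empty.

For each row compute qty - amount.
Group by status; take SUM of the expression per group.
  draft: ids {8, 11, 22} → SUM(qty - amount)=-458
  open: ids {4, 36} → SUM(qty - amount)=-394
  pending: ids {13, 27} → SUM(qty - amount)=-239
  returned: ids {25, 29, 30, 33, 35} → SUM(qty - amount)=-542

draft | -458 ; open | -394 ; pending | -239 ; returned | -542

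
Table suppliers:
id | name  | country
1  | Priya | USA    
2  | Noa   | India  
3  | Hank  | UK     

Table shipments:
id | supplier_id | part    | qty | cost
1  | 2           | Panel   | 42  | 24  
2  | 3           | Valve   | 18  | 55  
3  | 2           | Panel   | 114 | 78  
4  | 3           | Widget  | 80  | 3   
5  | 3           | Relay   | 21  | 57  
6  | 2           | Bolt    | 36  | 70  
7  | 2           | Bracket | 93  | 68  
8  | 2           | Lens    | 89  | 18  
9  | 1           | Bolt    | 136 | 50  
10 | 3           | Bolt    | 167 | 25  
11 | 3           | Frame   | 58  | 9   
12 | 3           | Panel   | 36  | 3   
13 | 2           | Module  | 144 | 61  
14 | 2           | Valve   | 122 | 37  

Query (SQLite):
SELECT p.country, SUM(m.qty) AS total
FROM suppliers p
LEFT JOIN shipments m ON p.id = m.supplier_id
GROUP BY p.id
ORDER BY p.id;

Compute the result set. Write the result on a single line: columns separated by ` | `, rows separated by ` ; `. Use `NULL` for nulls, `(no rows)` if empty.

USA | 136 ; India | 640 ; UK | 380

LEFT JOIN keeps every suppliers row; unmatched ones get NULL for shipments columns.
Group by suppliers.id and compute SUM(m.qty). SUM over an all-NULL group is NULL.
  1: ids {9} → SUM(m.qty)=136
  2: ids {1, 3, 6, 7, 8, 13, 14} → SUM(m.qty)=640
  3: ids {2, 4, 5, 10, 11, 12} → SUM(m.qty)=380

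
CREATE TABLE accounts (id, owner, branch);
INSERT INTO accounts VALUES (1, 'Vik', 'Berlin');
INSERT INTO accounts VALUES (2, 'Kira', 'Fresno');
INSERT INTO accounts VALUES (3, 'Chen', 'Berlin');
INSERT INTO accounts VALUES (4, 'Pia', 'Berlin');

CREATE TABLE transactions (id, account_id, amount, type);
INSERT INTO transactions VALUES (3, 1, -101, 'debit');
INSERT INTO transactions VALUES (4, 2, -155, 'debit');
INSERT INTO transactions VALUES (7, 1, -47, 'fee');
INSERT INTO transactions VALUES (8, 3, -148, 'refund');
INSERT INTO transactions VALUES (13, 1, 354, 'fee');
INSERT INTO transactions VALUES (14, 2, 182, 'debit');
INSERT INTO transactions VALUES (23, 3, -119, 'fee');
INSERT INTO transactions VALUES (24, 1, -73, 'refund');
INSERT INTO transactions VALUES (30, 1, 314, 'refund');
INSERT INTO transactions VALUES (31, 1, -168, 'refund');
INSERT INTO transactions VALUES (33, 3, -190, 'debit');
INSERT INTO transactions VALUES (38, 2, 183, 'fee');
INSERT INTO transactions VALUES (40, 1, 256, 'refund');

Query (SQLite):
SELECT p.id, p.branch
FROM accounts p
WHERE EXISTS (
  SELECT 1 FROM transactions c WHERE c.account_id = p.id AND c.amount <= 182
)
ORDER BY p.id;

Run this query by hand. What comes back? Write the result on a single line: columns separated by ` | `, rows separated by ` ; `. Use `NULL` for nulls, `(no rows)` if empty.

For each accounts row, check whether any transactions with matching account_id has amount <= 182.
Keep rows where that is true.

1 | Berlin ; 2 | Fresno ; 3 | Berlin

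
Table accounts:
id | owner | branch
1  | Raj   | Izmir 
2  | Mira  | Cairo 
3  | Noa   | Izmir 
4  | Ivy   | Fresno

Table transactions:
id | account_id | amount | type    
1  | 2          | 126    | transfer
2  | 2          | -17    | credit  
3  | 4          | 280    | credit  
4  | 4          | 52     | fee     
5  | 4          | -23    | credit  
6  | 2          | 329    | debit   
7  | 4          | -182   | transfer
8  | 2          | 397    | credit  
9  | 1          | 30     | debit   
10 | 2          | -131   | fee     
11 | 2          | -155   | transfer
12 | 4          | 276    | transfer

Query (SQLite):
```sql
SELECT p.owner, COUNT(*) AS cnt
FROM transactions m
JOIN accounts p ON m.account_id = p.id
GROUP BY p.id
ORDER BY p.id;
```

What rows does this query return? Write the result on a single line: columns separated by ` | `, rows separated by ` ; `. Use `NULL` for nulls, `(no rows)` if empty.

Raj | 1 ; Mira | 6 ; Ivy | 5

Join each transactions row to its accounts via account_id.
Group joined rows by accounts.id; compute COUNT(*) per group.
  1: ids {9} → COUNT(*)=1
  2: ids {1, 2, 6, 8, 10, 11} → COUNT(*)=6
  4: ids {3, 4, 5, 7, 12} → COUNT(*)=5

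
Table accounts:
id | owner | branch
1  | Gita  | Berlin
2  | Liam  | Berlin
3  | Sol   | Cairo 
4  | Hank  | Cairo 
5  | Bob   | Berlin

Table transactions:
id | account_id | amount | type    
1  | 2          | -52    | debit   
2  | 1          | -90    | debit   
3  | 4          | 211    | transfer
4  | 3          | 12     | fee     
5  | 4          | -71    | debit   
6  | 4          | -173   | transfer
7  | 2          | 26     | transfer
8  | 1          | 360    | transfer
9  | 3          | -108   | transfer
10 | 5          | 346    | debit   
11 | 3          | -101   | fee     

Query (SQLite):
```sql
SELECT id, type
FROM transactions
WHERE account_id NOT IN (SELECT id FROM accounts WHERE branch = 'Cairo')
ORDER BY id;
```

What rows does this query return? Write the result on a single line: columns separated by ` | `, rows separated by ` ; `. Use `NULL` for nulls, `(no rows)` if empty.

1 | debit ; 2 | debit ; 7 | transfer ; 8 | transfer ; 10 | debit

Inner query: accounts.id where branch = 'Cairo'.
Outer: keep transactions rows whose account_id is not in that set.
Inner query → {3, 4}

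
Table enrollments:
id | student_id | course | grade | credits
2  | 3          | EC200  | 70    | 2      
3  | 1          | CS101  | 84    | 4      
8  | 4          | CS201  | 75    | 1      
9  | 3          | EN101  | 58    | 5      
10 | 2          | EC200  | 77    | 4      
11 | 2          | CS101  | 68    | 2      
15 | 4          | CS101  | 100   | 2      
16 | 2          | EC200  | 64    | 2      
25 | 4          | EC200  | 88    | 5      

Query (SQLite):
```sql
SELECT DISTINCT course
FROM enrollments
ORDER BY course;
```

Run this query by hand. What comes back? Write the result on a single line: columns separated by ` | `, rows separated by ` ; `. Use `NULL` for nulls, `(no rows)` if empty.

CS101 ; CS201 ; EC200 ; EN101

Collect distinct course values from enrollments.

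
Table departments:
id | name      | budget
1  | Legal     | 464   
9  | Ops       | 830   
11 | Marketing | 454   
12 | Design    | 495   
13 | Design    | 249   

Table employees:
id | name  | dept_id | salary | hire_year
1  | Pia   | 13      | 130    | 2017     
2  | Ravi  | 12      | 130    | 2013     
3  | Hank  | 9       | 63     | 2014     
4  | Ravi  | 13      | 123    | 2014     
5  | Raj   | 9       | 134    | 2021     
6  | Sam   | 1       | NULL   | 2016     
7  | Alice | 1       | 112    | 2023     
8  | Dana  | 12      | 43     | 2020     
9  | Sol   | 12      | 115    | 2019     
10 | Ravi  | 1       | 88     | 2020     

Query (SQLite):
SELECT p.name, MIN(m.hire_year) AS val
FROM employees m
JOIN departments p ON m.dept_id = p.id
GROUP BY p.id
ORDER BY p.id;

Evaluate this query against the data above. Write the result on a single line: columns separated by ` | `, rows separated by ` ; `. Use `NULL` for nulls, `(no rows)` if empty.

Join each employees row to its departments via dept_id.
Group joined rows by departments.id; compute MIN(m.hire_year) per group.
  1: ids {6, 7, 10} → MIN(m.hire_year)=2016
  9: ids {3, 5} → MIN(m.hire_year)=2014
  12: ids {2, 8, 9} → MIN(m.hire_year)=2013
  13: ids {1, 4} → MIN(m.hire_year)=2014

Legal | 2016 ; Ops | 2014 ; Design | 2013 ; Design | 2014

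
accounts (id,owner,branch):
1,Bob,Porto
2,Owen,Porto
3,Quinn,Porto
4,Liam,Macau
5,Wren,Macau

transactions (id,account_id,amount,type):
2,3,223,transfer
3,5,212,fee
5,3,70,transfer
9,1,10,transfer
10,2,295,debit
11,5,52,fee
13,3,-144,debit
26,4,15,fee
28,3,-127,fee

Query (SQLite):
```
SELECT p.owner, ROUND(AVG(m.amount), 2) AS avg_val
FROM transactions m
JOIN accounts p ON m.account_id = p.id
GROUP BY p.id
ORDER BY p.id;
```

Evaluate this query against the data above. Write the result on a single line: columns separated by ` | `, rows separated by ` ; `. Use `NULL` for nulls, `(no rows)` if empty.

Join each transactions row to its accounts via account_id.
Group joined rows by accounts.id; compute ROUND(AVG(m.amount), 2) per group.
  1: ids {9} → ROUND(AVG(m.amount), 2)=10
  2: ids {10} → ROUND(AVG(m.amount), 2)=295
  3: ids {2, 5, 13, 28} → ROUND(AVG(m.amount), 2)=5.5
  4: ids {26} → ROUND(AVG(m.amount), 2)=15
  5: ids {3, 11} → ROUND(AVG(m.amount), 2)=132

Bob | 10 ; Owen | 295 ; Quinn | 5.5 ; Liam | 15 ; Wren | 132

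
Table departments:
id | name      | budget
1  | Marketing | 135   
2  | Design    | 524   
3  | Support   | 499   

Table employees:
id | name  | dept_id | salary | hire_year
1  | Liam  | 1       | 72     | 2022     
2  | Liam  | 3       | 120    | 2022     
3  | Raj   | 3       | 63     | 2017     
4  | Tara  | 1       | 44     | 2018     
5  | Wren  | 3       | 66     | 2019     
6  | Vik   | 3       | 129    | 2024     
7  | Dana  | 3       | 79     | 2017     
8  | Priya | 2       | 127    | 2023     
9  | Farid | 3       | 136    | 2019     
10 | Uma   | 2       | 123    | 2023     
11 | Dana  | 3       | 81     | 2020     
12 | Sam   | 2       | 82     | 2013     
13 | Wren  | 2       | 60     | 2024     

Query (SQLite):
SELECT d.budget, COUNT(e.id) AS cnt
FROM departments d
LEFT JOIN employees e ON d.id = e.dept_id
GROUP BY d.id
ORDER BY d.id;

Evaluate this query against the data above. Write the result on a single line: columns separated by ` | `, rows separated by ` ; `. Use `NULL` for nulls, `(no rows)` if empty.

LEFT JOIN keeps every departments row; unmatched ones get NULL for employees columns.
Group by departments.id and compute COUNT(e.id). COUNT(col) of an all-NULL group is 0.
  1: ids {1, 4} → COUNT(e.id)=2
  2: ids {8, 10, 12, 13} → COUNT(e.id)=4
  3: ids {2, 3, 5, 6, 7, 9, 11} → COUNT(e.id)=7

135 | 2 ; 524 | 4 ; 499 | 7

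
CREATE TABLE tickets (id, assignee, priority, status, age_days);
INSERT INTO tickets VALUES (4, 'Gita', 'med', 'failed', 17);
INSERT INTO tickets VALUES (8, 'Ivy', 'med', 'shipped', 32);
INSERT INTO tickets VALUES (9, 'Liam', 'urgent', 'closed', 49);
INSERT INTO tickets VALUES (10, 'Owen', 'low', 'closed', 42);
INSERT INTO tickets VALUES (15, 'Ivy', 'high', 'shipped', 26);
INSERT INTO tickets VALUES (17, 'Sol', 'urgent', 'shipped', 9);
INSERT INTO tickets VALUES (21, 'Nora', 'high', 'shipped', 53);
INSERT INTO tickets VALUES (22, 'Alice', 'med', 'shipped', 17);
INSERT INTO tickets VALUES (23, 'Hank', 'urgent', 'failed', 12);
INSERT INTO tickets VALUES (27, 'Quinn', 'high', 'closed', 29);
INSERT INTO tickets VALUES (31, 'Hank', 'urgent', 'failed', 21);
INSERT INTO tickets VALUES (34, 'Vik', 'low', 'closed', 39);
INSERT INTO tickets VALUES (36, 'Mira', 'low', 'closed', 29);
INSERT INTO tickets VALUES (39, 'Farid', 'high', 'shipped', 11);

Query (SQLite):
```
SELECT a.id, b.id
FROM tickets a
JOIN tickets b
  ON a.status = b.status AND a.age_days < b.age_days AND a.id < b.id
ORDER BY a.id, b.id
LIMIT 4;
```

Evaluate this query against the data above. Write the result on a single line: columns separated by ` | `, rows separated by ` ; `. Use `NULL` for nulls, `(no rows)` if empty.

Pairs (a,b) with same status, a.age_days < b.age_days, a.id < b.id.
status groups: closed:{9,10,27,34,36} failed:{4,23,31} shipped:{8,15,17,21,22,39}
Ordered by (a.id, b.id); first 4.

4 | 31 ; 8 | 21 ; 15 | 21 ; 17 | 21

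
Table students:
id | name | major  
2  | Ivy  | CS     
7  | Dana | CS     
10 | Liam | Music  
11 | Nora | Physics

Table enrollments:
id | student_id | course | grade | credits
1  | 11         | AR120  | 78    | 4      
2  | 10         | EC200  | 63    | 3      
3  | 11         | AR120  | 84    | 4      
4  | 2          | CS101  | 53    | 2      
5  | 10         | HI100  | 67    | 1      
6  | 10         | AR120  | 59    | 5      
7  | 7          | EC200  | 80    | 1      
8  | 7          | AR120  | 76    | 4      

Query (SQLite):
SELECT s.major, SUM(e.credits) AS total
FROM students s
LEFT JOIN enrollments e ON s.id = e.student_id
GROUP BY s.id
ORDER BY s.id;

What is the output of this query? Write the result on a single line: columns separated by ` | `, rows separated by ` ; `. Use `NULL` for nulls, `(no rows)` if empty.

CS | 2 ; CS | 5 ; Music | 9 ; Physics | 8

LEFT JOIN keeps every students row; unmatched ones get NULL for enrollments columns.
Group by students.id and compute SUM(e.credits). SUM over an all-NULL group is NULL.
  2: ids {4} → SUM(e.credits)=2
  7: ids {7, 8} → SUM(e.credits)=5
  10: ids {2, 5, 6} → SUM(e.credits)=9
  11: ids {1, 3} → SUM(e.credits)=8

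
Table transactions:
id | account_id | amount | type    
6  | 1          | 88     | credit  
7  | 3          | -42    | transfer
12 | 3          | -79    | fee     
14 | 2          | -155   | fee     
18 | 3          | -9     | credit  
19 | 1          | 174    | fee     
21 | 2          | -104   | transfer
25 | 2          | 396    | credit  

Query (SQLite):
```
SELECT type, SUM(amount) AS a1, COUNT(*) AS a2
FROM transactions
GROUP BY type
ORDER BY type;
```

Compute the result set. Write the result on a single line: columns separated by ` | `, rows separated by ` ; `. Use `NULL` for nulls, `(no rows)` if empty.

credit | 475 | 3 ; fee | -60 | 3 ; transfer | -146 | 2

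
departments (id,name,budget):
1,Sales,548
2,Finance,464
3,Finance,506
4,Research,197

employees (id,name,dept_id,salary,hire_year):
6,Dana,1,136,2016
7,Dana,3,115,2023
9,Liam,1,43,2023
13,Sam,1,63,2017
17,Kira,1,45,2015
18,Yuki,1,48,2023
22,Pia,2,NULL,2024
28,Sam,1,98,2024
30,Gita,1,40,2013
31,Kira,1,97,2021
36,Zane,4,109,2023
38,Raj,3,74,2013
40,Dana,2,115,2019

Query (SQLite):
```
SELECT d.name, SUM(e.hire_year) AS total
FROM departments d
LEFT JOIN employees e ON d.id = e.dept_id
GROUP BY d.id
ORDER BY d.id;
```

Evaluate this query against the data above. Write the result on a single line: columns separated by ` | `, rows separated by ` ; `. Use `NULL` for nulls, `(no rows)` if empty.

LEFT JOIN keeps every departments row; unmatched ones get NULL for employees columns.
Group by departments.id and compute SUM(e.hire_year). SUM over an all-NULL group is NULL.
  1: ids {6, 9, 13, 17, 18, 28, 30, 31} → SUM(e.hire_year)=16152
  2: ids {22, 40} → SUM(e.hire_year)=4043
  3: ids {7, 38} → SUM(e.hire_year)=4036
  4: ids {36} → SUM(e.hire_year)=2023

Sales | 16152 ; Finance | 4043 ; Finance | 4036 ; Research | 2023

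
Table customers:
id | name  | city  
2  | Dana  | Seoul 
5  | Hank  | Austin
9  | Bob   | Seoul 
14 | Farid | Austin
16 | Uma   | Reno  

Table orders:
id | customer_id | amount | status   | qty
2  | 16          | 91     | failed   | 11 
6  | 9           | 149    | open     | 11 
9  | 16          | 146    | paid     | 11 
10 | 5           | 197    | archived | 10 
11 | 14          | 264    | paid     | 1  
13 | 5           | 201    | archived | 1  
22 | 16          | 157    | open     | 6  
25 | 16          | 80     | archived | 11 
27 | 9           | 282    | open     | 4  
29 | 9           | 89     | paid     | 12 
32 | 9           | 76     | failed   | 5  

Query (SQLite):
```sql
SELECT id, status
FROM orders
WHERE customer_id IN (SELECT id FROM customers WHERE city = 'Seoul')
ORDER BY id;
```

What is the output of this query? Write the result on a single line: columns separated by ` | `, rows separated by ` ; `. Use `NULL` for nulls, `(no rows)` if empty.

Inner query: customers.id where city = 'Seoul'.
Outer: keep orders rows whose customer_id is in that set.
Inner query → {2, 9}

6 | open ; 27 | open ; 29 | paid ; 32 | failed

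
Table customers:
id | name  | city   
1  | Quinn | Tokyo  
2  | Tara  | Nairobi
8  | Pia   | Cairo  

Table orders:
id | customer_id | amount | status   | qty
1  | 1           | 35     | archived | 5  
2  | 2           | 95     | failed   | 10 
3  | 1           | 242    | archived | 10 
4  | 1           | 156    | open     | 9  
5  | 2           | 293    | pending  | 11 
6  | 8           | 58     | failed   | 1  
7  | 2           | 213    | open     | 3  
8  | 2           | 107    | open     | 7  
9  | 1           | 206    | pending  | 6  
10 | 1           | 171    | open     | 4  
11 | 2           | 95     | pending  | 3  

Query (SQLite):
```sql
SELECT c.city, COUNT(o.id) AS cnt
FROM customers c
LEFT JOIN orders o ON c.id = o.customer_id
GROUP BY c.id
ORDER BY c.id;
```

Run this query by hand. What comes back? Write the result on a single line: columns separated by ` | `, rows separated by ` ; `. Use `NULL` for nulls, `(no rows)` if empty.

LEFT JOIN keeps every customers row; unmatched ones get NULL for orders columns.
Group by customers.id and compute COUNT(o.id). COUNT(col) of an all-NULL group is 0.
  1: ids {1, 3, 4, 9, 10} → COUNT(o.id)=5
  2: ids {2, 5, 7, 8, 11} → COUNT(o.id)=5
  8: ids {6} → COUNT(o.id)=1

Tokyo | 5 ; Nairobi | 5 ; Cairo | 1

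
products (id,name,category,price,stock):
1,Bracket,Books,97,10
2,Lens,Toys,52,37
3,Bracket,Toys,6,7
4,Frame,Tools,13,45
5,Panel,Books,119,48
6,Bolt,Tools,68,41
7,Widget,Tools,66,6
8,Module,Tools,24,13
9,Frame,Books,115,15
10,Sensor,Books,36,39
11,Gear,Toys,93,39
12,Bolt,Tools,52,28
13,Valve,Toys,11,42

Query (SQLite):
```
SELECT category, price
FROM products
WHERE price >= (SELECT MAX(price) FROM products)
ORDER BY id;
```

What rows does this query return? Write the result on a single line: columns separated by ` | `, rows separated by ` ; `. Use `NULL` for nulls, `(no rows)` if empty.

Books | 119

Scalar subquery: MAX(price) over all products rows = 119.
Keep rows where price >= that value.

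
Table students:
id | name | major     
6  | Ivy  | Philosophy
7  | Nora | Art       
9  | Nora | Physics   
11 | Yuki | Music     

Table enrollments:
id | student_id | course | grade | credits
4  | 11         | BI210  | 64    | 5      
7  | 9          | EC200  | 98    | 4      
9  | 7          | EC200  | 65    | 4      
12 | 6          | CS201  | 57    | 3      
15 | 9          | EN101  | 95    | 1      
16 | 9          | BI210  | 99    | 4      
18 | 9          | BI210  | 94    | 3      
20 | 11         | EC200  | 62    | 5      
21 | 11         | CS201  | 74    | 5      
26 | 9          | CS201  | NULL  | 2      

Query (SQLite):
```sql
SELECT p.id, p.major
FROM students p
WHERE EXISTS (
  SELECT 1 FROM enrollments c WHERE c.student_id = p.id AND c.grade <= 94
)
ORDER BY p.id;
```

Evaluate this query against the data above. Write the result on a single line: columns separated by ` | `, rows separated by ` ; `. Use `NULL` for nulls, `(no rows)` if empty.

6 | Philosophy ; 7 | Art ; 9 | Physics ; 11 | Music

For each students row, check whether any enrollments with matching student_id has grade <= 94.
Keep rows where that is true.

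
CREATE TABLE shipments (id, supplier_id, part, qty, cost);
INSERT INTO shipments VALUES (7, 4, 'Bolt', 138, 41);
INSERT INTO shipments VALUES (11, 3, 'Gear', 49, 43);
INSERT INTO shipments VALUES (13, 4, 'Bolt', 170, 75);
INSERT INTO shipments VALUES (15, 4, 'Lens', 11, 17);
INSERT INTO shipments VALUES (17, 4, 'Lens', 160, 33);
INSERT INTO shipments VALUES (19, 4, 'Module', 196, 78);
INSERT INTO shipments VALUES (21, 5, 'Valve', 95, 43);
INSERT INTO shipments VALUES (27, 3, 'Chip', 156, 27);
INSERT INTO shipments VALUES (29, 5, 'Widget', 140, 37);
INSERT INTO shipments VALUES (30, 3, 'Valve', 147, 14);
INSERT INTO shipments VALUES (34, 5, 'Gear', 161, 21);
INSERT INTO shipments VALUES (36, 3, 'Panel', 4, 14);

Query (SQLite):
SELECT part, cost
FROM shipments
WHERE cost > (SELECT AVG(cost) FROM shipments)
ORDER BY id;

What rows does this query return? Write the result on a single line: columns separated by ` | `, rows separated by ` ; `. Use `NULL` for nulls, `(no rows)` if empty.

Bolt | 41 ; Gear | 43 ; Bolt | 75 ; Module | 78 ; Valve | 43 ; Widget | 37

Scalar subquery: AVG(cost) over all shipments rows = 36.916667 (≈; comparison uses full precision).
Keep rows where cost > that value.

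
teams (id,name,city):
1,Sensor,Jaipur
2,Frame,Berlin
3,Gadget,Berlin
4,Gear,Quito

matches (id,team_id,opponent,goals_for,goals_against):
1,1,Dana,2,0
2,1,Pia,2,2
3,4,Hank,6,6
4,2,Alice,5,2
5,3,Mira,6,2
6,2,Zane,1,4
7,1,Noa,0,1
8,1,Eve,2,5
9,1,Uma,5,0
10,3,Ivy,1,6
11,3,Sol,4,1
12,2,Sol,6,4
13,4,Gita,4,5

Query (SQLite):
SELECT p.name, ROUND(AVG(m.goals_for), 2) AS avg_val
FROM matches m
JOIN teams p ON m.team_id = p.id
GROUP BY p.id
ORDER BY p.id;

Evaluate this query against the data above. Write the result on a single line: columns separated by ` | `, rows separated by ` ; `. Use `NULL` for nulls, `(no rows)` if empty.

Sensor | 2.2 ; Frame | 4 ; Gadget | 3.67 ; Gear | 5

Join each matches row to its teams via team_id.
Group joined rows by teams.id; compute ROUND(AVG(m.goals_for), 2) per group.
  1: ids {1, 2, 7, 8, 9} → ROUND(AVG(m.goals_for), 2)=2.2
  2: ids {4, 6, 12} → ROUND(AVG(m.goals_for), 2)=4
  3: ids {5, 10, 11} → ROUND(AVG(m.goals_for), 2)=3.67
  4: ids {3, 13} → ROUND(AVG(m.goals_for), 2)=5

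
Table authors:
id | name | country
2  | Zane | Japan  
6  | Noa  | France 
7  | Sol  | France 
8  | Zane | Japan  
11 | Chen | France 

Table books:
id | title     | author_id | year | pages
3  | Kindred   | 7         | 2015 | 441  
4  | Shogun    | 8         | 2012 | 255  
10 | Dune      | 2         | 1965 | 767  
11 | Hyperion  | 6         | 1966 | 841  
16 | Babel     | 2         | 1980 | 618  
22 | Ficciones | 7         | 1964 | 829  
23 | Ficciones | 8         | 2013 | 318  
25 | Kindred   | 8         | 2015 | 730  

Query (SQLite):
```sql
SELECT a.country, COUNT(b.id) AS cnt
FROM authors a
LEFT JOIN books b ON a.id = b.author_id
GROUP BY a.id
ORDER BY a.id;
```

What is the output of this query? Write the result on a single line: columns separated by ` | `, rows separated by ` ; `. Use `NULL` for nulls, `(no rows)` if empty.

Japan | 2 ; France | 1 ; France | 2 ; Japan | 3 ; France | 0

LEFT JOIN keeps every authors row; unmatched ones get NULL for books columns.
Group by authors.id and compute COUNT(b.id). COUNT(col) of an all-NULL group is 0.
  2: ids {10, 16} → COUNT(b.id)=2
  6: ids {11} → COUNT(b.id)=1
  7: ids {3, 22} → COUNT(b.id)=2
  8: ids {4, 23, 25} → COUNT(b.id)=3
  11: ids {—} → COUNT(b.id)=0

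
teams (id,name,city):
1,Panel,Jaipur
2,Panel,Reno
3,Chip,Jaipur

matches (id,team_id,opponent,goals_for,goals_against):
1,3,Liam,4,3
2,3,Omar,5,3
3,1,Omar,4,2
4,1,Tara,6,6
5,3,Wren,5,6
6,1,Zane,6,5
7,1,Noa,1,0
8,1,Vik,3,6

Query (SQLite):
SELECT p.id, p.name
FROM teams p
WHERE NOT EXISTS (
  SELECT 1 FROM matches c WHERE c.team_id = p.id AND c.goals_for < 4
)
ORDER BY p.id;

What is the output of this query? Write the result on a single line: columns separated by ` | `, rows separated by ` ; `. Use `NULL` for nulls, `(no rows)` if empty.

For each teams row, check whether any matches with matching team_id has goals_for < 4.
Keep rows where that is false.

2 | Panel ; 3 | Chip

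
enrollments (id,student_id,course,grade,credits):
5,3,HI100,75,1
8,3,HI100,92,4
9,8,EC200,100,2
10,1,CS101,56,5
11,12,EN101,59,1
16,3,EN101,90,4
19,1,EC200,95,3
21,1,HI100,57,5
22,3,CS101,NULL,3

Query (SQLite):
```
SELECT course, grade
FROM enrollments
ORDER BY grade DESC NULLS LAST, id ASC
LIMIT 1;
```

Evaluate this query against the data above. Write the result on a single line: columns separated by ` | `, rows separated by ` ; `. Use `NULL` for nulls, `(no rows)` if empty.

EC200 | 100

Sort by grade desc, tiebreak id asc: (100, id=9), (95, id=19), (92, id=8), (90, id=16) …. Take first 1.
NULLS LAST: NULL grade rows go after all non-NULL rows (among themselves ordered by id asc).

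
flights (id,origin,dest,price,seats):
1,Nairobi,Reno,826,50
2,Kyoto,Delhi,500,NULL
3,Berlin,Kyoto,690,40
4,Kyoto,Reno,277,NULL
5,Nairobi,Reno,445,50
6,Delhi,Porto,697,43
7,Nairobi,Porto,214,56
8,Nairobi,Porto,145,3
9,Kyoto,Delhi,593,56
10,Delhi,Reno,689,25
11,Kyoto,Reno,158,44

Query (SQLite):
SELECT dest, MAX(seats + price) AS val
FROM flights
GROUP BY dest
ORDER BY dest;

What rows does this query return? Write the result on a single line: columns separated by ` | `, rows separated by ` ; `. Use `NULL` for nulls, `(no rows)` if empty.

Delhi | 649 ; Kyoto | 730 ; Porto | 740 ; Reno | 876

For each row compute seats + price.
Group by dest; take MAX of the expression per group.
  Delhi: ids {2, 9} → MAX(seats + price)=649
  Kyoto: ids {3} → MAX(seats + price)=730
  Porto: ids {6, 7, 8} → MAX(seats + price)=740
  Reno: ids {1, 4, 5, 10, 11} → MAX(seats + price)=876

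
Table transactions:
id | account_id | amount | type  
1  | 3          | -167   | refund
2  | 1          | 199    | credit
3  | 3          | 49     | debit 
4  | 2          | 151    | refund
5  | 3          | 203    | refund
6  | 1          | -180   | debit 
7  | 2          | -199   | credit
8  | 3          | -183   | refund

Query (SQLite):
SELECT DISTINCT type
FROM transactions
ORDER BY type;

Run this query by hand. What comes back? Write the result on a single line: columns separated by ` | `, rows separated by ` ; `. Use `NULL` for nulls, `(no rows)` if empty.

credit ; debit ; refund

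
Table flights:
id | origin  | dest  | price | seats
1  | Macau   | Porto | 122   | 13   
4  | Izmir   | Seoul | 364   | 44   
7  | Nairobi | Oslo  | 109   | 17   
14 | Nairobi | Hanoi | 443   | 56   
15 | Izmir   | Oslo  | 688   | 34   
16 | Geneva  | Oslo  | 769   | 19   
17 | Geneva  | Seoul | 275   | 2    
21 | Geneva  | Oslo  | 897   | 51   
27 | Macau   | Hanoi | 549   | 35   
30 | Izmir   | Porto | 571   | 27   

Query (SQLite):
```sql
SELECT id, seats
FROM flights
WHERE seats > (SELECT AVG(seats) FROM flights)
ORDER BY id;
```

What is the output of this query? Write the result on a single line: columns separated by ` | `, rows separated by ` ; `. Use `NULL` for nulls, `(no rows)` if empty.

4 | 44 ; 14 | 56 ; 15 | 34 ; 21 | 51 ; 27 | 35

Scalar subquery: AVG(seats) over all flights rows = 29.8.
Keep rows where seats > that value.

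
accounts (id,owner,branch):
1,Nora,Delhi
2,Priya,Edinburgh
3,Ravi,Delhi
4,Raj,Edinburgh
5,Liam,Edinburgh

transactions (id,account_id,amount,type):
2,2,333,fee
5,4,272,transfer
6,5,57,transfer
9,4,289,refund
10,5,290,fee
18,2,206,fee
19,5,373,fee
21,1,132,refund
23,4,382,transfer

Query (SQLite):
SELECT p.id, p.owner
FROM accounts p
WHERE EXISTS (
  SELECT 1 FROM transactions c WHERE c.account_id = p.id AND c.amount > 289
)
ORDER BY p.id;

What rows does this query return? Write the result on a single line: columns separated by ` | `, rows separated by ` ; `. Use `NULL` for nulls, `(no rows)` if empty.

For each accounts row, check whether any transactions with matching account_id has amount > 289.
Keep rows where that is true.

2 | Priya ; 4 | Raj ; 5 | Liam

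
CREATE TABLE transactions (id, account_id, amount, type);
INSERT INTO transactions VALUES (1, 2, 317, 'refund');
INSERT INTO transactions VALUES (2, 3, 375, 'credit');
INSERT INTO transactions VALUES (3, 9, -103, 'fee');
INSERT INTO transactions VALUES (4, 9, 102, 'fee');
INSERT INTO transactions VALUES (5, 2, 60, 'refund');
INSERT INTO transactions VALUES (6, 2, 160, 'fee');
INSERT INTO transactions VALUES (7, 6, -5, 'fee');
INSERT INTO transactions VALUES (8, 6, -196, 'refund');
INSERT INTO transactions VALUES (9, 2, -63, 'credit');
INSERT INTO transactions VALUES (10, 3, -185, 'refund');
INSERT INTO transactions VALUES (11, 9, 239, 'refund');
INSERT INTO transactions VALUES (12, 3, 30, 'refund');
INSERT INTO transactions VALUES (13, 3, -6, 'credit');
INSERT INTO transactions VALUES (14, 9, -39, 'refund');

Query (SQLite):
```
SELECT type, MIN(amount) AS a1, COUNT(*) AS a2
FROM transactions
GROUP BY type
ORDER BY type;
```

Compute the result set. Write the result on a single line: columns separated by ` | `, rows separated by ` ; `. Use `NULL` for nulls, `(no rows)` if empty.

Group transactions by type.
Per group compute: MIN(amount), COUNT(*).
  credit: ids {2, 9, 13} → MIN(amount)=-63, COUNT(*)=3
  fee: ids {3, 4, 6, 7} → MIN(amount)=-103, COUNT(*)=4
  refund: ids {1, 5, 8, 10, 11, 12, 14} → MIN(amount)=-196, COUNT(*)=7

credit | -63 | 3 ; fee | -103 | 4 ; refund | -196 | 7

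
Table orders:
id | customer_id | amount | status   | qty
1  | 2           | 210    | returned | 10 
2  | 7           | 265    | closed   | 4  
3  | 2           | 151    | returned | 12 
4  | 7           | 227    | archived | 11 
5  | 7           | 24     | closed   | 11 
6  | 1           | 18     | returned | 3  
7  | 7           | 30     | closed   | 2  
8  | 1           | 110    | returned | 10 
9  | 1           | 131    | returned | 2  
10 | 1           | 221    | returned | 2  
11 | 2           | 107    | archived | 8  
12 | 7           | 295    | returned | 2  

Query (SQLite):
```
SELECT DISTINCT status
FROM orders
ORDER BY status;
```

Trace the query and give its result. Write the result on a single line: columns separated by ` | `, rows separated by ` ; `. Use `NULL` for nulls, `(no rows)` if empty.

archived ; closed ; returned

Collect distinct status values from orders.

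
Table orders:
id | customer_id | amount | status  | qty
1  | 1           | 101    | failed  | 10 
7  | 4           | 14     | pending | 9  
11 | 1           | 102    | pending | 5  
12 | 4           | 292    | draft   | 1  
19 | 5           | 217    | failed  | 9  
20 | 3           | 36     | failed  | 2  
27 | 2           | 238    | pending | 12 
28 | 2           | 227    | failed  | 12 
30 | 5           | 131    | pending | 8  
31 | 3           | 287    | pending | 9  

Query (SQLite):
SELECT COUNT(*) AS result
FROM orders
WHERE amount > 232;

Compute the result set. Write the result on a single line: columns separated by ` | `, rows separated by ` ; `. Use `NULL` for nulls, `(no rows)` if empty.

3

Rows where amount > 232 → amount values: [292, 238, 287].
COUNT(*) counts rows → 3.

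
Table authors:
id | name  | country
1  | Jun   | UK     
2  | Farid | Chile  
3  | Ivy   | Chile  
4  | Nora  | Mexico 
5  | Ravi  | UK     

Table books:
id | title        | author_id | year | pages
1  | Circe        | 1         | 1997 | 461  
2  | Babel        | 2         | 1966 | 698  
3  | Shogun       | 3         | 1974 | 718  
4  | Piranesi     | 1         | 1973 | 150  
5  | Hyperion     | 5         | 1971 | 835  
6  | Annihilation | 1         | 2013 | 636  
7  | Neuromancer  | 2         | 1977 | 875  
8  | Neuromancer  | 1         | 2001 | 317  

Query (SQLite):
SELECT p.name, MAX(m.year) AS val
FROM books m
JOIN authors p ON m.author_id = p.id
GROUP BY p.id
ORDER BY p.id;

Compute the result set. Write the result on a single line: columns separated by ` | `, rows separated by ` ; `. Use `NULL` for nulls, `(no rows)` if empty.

Jun | 2013 ; Farid | 1977 ; Ivy | 1974 ; Ravi | 1971

Join each books row to its authors via author_id.
Group joined rows by authors.id; compute MAX(m.year) per group.
  1: ids {1, 4, 6, 8} → MAX(m.year)=2013
  2: ids {2, 7} → MAX(m.year)=1977
  3: ids {3} → MAX(m.year)=1974
  5: ids {5} → MAX(m.year)=1971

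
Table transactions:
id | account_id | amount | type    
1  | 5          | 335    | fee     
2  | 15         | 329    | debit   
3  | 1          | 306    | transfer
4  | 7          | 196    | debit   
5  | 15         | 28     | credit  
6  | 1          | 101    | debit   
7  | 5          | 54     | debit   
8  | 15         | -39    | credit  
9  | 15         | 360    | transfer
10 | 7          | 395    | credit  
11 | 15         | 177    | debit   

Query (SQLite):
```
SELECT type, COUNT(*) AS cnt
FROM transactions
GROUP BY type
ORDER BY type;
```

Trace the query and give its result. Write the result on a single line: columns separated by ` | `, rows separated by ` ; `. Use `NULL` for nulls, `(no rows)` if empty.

credit | 3 ; debit | 5 ; fee | 1 ; transfer | 2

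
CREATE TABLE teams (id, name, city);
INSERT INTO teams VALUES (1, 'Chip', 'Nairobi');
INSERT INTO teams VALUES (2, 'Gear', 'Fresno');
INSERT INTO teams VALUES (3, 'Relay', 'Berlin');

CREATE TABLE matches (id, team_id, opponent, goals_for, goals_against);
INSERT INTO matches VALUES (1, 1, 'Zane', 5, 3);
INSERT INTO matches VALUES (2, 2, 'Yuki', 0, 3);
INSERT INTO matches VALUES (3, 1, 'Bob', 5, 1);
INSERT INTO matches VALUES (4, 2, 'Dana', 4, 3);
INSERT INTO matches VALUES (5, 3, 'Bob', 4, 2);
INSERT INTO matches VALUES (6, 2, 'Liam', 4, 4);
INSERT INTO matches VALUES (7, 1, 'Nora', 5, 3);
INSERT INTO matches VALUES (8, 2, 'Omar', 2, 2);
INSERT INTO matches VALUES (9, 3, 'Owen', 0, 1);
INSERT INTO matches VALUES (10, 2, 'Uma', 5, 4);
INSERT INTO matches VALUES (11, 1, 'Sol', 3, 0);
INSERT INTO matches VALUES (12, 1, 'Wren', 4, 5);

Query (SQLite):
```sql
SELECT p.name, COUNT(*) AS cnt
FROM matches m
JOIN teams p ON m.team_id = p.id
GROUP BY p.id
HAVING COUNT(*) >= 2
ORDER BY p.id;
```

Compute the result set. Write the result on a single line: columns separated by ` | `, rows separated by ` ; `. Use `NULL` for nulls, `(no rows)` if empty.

Chip | 5 ; Gear | 5 ; Relay | 2

Join each matches row to its teams via team_id.
Group joined rows by teams.id; compute COUNT(*) per group.
HAVING: keep groups with count ≥ 2.
  1: ids {1, 3, 7, 11, 12} → COUNT(*)=5
  2: ids {2, 4, 6, 8, 10} → COUNT(*)=5
  3: ids {5, 9} → COUNT(*)=2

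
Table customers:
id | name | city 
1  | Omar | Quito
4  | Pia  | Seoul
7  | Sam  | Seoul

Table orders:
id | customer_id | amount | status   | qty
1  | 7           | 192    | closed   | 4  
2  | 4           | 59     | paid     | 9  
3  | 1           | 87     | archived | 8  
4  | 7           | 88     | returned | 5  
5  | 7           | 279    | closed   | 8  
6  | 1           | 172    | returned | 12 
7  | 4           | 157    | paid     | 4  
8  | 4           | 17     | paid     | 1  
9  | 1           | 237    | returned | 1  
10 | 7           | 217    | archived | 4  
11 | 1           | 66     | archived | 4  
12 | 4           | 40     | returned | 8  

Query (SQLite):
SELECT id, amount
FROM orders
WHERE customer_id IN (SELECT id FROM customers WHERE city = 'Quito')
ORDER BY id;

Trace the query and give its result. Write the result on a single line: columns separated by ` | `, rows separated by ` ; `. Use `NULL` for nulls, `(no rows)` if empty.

3 | 87 ; 6 | 172 ; 9 | 237 ; 11 | 66

Inner query: customers.id where city = 'Quito'.
Outer: keep orders rows whose customer_id is in that set.
Inner query → {1}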